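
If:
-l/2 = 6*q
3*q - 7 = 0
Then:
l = -28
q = 7/3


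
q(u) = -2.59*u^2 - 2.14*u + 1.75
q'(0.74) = -5.97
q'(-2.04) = 8.43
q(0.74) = -1.25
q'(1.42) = -9.50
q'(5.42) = -30.22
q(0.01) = 1.73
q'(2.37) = -14.42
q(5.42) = -85.93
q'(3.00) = -17.68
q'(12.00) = -64.30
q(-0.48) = 2.18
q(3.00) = -27.98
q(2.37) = -17.87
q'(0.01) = -2.19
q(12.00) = -396.89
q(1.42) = -6.51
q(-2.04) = -4.66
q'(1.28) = -8.77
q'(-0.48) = 0.35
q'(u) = -5.18*u - 2.14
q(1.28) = -5.23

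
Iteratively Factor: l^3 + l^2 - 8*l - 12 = (l - 3)*(l^2 + 4*l + 4) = (l - 3)*(l + 2)*(l + 2)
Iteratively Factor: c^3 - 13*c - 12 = (c + 3)*(c^2 - 3*c - 4) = (c - 4)*(c + 3)*(c + 1)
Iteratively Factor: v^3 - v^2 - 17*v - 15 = (v - 5)*(v^2 + 4*v + 3) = (v - 5)*(v + 1)*(v + 3)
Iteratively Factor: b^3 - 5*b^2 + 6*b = (b)*(b^2 - 5*b + 6) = b*(b - 2)*(b - 3)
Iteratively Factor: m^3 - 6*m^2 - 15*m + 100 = (m - 5)*(m^2 - m - 20) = (m - 5)^2*(m + 4)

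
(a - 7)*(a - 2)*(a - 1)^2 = a^4 - 11*a^3 + 33*a^2 - 37*a + 14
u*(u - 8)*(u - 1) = u^3 - 9*u^2 + 8*u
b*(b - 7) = b^2 - 7*b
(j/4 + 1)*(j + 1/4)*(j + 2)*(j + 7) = j^4/4 + 53*j^3/16 + 213*j^2/16 + 137*j/8 + 7/2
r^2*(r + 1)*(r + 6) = r^4 + 7*r^3 + 6*r^2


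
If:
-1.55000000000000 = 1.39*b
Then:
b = -1.12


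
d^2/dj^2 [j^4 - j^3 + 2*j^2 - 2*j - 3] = 12*j^2 - 6*j + 4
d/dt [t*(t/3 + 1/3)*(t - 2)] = t^2 - 2*t/3 - 2/3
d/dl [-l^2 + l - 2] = 1 - 2*l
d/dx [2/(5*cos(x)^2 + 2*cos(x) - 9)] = 4*(5*cos(x) + 1)*sin(x)/(5*cos(x)^2 + 2*cos(x) - 9)^2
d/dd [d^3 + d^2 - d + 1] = 3*d^2 + 2*d - 1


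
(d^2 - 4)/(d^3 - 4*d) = 1/d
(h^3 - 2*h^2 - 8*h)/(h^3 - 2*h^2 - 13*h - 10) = h*(h - 4)/(h^2 - 4*h - 5)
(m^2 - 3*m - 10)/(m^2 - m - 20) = (m + 2)/(m + 4)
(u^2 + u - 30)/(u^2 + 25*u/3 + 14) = 3*(u - 5)/(3*u + 7)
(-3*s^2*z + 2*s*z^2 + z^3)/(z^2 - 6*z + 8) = z*(-3*s^2 + 2*s*z + z^2)/(z^2 - 6*z + 8)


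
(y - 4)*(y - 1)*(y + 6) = y^3 + y^2 - 26*y + 24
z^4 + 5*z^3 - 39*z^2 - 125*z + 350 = (z - 5)*(z - 2)*(z + 5)*(z + 7)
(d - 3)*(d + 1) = d^2 - 2*d - 3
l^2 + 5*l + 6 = (l + 2)*(l + 3)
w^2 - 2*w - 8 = (w - 4)*(w + 2)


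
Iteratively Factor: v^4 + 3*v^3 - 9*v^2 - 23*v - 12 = (v - 3)*(v^3 + 6*v^2 + 9*v + 4) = (v - 3)*(v + 1)*(v^2 + 5*v + 4) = (v - 3)*(v + 1)*(v + 4)*(v + 1)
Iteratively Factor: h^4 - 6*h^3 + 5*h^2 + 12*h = (h - 3)*(h^3 - 3*h^2 - 4*h) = (h - 3)*(h + 1)*(h^2 - 4*h) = (h - 4)*(h - 3)*(h + 1)*(h)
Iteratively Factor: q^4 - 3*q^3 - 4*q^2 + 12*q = (q - 2)*(q^3 - q^2 - 6*q) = q*(q - 2)*(q^2 - q - 6) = q*(q - 2)*(q + 2)*(q - 3)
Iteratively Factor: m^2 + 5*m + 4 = (m + 1)*(m + 4)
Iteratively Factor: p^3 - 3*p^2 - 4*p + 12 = (p - 2)*(p^2 - p - 6) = (p - 3)*(p - 2)*(p + 2)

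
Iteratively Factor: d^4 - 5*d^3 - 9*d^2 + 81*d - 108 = (d + 4)*(d^3 - 9*d^2 + 27*d - 27) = (d - 3)*(d + 4)*(d^2 - 6*d + 9) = (d - 3)^2*(d + 4)*(d - 3)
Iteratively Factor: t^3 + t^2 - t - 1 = (t - 1)*(t^2 + 2*t + 1) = (t - 1)*(t + 1)*(t + 1)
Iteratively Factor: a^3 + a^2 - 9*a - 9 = (a + 3)*(a^2 - 2*a - 3) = (a - 3)*(a + 3)*(a + 1)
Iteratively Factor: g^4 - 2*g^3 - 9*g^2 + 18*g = (g)*(g^3 - 2*g^2 - 9*g + 18) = g*(g - 3)*(g^2 + g - 6) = g*(g - 3)*(g - 2)*(g + 3)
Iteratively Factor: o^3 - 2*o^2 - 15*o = (o + 3)*(o^2 - 5*o) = o*(o + 3)*(o - 5)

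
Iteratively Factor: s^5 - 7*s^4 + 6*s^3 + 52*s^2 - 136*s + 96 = (s - 2)*(s^4 - 5*s^3 - 4*s^2 + 44*s - 48) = (s - 2)^2*(s^3 - 3*s^2 - 10*s + 24) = (s - 2)^3*(s^2 - s - 12) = (s - 2)^3*(s + 3)*(s - 4)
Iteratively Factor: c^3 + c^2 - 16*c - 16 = (c + 1)*(c^2 - 16) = (c - 4)*(c + 1)*(c + 4)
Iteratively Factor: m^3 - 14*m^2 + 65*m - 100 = (m - 4)*(m^2 - 10*m + 25) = (m - 5)*(m - 4)*(m - 5)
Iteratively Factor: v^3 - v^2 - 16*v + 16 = (v - 1)*(v^2 - 16) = (v - 4)*(v - 1)*(v + 4)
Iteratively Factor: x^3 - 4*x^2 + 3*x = (x - 1)*(x^2 - 3*x) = x*(x - 1)*(x - 3)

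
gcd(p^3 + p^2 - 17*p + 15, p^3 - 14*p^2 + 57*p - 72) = p - 3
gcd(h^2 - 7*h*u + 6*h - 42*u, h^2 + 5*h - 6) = h + 6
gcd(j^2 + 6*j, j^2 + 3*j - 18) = j + 6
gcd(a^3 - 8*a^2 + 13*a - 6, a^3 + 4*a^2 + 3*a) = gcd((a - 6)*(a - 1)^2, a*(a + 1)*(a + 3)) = 1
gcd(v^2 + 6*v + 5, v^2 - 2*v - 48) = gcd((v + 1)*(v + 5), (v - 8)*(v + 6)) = 1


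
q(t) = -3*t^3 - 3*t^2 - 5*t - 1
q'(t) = -9*t^2 - 6*t - 5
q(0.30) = -2.85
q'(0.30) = -7.61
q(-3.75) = 133.77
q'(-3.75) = -109.06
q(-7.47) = 1119.45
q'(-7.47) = -462.39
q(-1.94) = 19.31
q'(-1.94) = -27.23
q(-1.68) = 13.16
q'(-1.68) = -20.32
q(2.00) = -47.00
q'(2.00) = -53.00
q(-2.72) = 50.78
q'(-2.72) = -55.27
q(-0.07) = -0.66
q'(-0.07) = -4.62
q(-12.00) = 4811.00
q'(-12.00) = -1229.00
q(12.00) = -5677.00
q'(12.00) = -1373.00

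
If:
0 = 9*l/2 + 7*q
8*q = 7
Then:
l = -49/36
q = 7/8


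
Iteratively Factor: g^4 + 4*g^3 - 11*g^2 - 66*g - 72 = (g + 3)*(g^3 + g^2 - 14*g - 24) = (g + 3)^2*(g^2 - 2*g - 8) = (g + 2)*(g + 3)^2*(g - 4)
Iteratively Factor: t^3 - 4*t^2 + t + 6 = (t + 1)*(t^2 - 5*t + 6) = (t - 2)*(t + 1)*(t - 3)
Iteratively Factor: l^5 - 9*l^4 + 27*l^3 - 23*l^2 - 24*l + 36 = (l + 1)*(l^4 - 10*l^3 + 37*l^2 - 60*l + 36) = (l - 2)*(l + 1)*(l^3 - 8*l^2 + 21*l - 18) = (l - 2)^2*(l + 1)*(l^2 - 6*l + 9) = (l - 3)*(l - 2)^2*(l + 1)*(l - 3)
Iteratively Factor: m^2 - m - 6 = (m - 3)*(m + 2)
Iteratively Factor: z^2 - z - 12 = (z + 3)*(z - 4)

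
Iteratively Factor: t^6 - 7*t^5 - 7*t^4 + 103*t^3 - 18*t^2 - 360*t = (t)*(t^5 - 7*t^4 - 7*t^3 + 103*t^2 - 18*t - 360) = t*(t - 3)*(t^4 - 4*t^3 - 19*t^2 + 46*t + 120) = t*(t - 5)*(t - 3)*(t^3 + t^2 - 14*t - 24) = t*(t - 5)*(t - 4)*(t - 3)*(t^2 + 5*t + 6) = t*(t - 5)*(t - 4)*(t - 3)*(t + 2)*(t + 3)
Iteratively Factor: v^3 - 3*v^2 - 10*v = (v - 5)*(v^2 + 2*v) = v*(v - 5)*(v + 2)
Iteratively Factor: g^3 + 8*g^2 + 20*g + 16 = (g + 4)*(g^2 + 4*g + 4) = (g + 2)*(g + 4)*(g + 2)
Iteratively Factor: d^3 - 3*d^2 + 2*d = (d - 2)*(d^2 - d) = (d - 2)*(d - 1)*(d)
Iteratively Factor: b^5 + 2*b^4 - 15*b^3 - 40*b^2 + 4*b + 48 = (b + 2)*(b^4 - 15*b^2 - 10*b + 24) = (b + 2)*(b + 3)*(b^3 - 3*b^2 - 6*b + 8) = (b - 4)*(b + 2)*(b + 3)*(b^2 + b - 2) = (b - 4)*(b + 2)^2*(b + 3)*(b - 1)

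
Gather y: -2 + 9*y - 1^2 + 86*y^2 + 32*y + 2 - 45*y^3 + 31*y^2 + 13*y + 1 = -45*y^3 + 117*y^2 + 54*y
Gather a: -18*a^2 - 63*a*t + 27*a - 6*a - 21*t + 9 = -18*a^2 + a*(21 - 63*t) - 21*t + 9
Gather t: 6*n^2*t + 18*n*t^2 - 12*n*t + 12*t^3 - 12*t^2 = 12*t^3 + t^2*(18*n - 12) + t*(6*n^2 - 12*n)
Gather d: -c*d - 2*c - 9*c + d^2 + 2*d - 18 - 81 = -11*c + d^2 + d*(2 - c) - 99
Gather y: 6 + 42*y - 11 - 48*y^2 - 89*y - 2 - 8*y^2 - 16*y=-56*y^2 - 63*y - 7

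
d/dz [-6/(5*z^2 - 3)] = 60*z/(5*z^2 - 3)^2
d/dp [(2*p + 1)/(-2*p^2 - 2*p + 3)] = 2*(-2*p^2 - 2*p + (2*p + 1)^2 + 3)/(2*p^2 + 2*p - 3)^2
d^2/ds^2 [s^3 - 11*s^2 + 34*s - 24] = 6*s - 22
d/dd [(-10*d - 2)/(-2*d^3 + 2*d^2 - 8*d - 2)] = (5*d^3 - 5*d^2 + 20*d - (5*d + 1)*(3*d^2 - 2*d + 4) + 5)/(d^3 - d^2 + 4*d + 1)^2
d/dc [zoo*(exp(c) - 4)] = zoo*exp(c)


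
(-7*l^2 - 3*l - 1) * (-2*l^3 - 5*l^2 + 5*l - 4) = 14*l^5 + 41*l^4 - 18*l^3 + 18*l^2 + 7*l + 4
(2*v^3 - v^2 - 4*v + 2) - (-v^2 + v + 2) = 2*v^3 - 5*v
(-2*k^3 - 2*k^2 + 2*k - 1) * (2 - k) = 2*k^4 - 2*k^3 - 6*k^2 + 5*k - 2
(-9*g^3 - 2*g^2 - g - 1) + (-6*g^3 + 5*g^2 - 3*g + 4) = -15*g^3 + 3*g^2 - 4*g + 3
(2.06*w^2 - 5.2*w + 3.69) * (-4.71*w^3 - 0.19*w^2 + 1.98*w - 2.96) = -9.7026*w^5 + 24.1006*w^4 - 12.3131*w^3 - 17.0947*w^2 + 22.6982*w - 10.9224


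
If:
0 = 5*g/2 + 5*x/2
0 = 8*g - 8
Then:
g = 1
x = -1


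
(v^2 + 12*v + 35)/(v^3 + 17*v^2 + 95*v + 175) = 1/(v + 5)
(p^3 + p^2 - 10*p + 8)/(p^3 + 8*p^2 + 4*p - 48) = (p - 1)/(p + 6)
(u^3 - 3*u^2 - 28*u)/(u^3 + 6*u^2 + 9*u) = (u^2 - 3*u - 28)/(u^2 + 6*u + 9)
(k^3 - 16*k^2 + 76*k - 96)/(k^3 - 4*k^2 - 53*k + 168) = (k^2 - 8*k + 12)/(k^2 + 4*k - 21)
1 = 1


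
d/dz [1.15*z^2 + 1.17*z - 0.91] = 2.3*z + 1.17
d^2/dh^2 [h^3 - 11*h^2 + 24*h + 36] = 6*h - 22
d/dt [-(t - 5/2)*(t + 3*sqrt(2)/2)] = -2*t - 3*sqrt(2)/2 + 5/2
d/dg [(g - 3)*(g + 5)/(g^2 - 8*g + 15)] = -10/(g^2 - 10*g + 25)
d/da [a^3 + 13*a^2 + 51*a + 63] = 3*a^2 + 26*a + 51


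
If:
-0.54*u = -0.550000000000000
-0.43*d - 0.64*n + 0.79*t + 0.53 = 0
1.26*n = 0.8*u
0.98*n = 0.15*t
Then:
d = 8.03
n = 0.65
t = 4.22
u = 1.02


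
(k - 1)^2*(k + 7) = k^3 + 5*k^2 - 13*k + 7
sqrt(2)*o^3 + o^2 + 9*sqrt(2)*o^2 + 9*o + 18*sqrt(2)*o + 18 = (o + 3)*(o + 6)*(sqrt(2)*o + 1)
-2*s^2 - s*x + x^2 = (-2*s + x)*(s + x)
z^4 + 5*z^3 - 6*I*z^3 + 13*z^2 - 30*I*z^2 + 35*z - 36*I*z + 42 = (z + 2)*(z + 3)*(z - 7*I)*(z + I)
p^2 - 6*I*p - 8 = (p - 4*I)*(p - 2*I)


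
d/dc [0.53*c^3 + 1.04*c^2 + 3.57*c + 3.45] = 1.59*c^2 + 2.08*c + 3.57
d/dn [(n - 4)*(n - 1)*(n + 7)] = 3*n^2 + 4*n - 31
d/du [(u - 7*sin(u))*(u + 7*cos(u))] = -7*sqrt(2)*u*sin(u + pi/4) + 2*u - 49*cos(2*u) + 7*sqrt(2)*cos(u + pi/4)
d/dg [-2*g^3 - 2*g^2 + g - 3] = -6*g^2 - 4*g + 1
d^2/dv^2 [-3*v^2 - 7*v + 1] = -6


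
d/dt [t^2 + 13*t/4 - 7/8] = 2*t + 13/4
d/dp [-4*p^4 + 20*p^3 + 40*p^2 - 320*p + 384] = -16*p^3 + 60*p^2 + 80*p - 320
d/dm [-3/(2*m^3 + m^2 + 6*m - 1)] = 6*(3*m^2 + m + 3)/(2*m^3 + m^2 + 6*m - 1)^2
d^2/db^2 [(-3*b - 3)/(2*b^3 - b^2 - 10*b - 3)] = 6*(4*(b + 1)*(-3*b^2 + b + 5)^2 + (6*b^2 - 2*b + (b + 1)*(6*b - 1) - 10)*(-2*b^3 + b^2 + 10*b + 3))/(-2*b^3 + b^2 + 10*b + 3)^3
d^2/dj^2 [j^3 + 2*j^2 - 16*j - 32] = 6*j + 4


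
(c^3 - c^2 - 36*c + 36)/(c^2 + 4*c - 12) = (c^2 - 7*c + 6)/(c - 2)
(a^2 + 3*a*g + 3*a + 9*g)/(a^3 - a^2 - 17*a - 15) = (a + 3*g)/(a^2 - 4*a - 5)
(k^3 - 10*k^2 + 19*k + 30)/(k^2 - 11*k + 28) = (k^3 - 10*k^2 + 19*k + 30)/(k^2 - 11*k + 28)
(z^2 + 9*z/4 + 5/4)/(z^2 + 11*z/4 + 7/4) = (4*z + 5)/(4*z + 7)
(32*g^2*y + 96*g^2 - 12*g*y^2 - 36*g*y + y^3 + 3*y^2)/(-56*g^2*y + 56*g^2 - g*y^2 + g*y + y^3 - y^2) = (-4*g*y - 12*g + y^2 + 3*y)/(7*g*y - 7*g + y^2 - y)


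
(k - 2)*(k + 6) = k^2 + 4*k - 12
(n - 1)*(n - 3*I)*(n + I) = n^3 - n^2 - 2*I*n^2 + 3*n + 2*I*n - 3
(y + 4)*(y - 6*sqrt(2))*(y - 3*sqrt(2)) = y^3 - 9*sqrt(2)*y^2 + 4*y^2 - 36*sqrt(2)*y + 36*y + 144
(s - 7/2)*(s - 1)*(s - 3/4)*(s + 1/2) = s^4 - 19*s^3/4 + 17*s^2/4 + 13*s/16 - 21/16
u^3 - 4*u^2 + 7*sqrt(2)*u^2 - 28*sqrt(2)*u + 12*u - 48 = (u - 4)*(u + sqrt(2))*(u + 6*sqrt(2))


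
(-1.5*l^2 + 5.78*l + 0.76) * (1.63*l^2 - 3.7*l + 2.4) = -2.445*l^4 + 14.9714*l^3 - 23.7472*l^2 + 11.06*l + 1.824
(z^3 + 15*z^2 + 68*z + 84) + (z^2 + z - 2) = z^3 + 16*z^2 + 69*z + 82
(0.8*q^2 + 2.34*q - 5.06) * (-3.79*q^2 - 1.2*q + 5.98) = -3.032*q^4 - 9.8286*q^3 + 21.1534*q^2 + 20.0652*q - 30.2588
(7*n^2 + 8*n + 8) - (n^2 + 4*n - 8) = 6*n^2 + 4*n + 16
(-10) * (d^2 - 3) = 30 - 10*d^2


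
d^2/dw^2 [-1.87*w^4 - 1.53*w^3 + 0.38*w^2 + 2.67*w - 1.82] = -22.44*w^2 - 9.18*w + 0.76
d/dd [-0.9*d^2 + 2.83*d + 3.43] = 2.83 - 1.8*d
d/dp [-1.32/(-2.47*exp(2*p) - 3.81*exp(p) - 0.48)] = (-6.5208*exp(p) - 5.0292)*exp(p)/(2.47*exp(2*p) + 3.81*exp(p) + 0.48)^2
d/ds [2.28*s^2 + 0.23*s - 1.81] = 4.56*s + 0.23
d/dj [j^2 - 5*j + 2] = 2*j - 5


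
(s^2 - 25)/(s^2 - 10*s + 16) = (s^2 - 25)/(s^2 - 10*s + 16)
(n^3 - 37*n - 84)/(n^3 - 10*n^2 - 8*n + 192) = (n^2 - 4*n - 21)/(n^2 - 14*n + 48)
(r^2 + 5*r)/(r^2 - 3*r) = (r + 5)/(r - 3)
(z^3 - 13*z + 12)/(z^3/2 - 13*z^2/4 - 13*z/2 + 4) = 4*(z^3 - 13*z + 12)/(2*z^3 - 13*z^2 - 26*z + 16)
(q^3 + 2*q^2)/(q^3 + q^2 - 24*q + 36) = q^2*(q + 2)/(q^3 + q^2 - 24*q + 36)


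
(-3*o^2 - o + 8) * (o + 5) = -3*o^3 - 16*o^2 + 3*o + 40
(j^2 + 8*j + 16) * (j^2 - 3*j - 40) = j^4 + 5*j^3 - 48*j^2 - 368*j - 640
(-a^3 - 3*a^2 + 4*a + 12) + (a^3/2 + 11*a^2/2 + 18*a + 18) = -a^3/2 + 5*a^2/2 + 22*a + 30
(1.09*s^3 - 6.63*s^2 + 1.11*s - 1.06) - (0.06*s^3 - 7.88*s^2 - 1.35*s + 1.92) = 1.03*s^3 + 1.25*s^2 + 2.46*s - 2.98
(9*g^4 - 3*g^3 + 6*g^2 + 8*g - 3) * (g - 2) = 9*g^5 - 21*g^4 + 12*g^3 - 4*g^2 - 19*g + 6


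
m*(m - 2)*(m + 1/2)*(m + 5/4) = m^4 - m^3/4 - 23*m^2/8 - 5*m/4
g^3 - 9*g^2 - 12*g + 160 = (g - 8)*(g - 5)*(g + 4)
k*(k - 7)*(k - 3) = k^3 - 10*k^2 + 21*k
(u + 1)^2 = u^2 + 2*u + 1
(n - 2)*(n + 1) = n^2 - n - 2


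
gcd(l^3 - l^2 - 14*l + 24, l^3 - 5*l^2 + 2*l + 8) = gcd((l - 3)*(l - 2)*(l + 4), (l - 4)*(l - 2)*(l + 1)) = l - 2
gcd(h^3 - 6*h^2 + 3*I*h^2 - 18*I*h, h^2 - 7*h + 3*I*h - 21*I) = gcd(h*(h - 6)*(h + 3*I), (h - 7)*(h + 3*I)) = h + 3*I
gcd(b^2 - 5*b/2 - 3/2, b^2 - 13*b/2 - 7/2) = b + 1/2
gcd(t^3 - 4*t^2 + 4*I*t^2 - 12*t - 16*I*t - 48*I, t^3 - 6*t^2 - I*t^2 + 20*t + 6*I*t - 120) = t^2 + t*(-6 + 4*I) - 24*I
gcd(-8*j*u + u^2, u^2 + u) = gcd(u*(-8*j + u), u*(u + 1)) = u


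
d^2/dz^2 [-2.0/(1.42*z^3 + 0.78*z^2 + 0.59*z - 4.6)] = ((17.04*z + 3.12)*(1.42*z^3 + 0.78*z^2 + 0.59*z - 4.6) - 2.0*(4.26*z^2 + 1.56*z + 0.59)*(8.52*z^2 + 3.12*z + 1.18))/(1.42*z^3 + 0.78*z^2 + 0.59*z - 4.6)^3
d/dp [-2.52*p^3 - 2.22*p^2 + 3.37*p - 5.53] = -7.56*p^2 - 4.44*p + 3.37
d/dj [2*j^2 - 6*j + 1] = 4*j - 6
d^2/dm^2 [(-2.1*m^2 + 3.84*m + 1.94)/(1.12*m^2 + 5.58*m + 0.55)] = (35.882112*m^3 + 22.362816*m^2 + 58.5527040000001*m + 93.578732)/(1.404928*m^6 + 20.998656*m^5 + 106.688064*m^4 + 194.364792*m^3 + 52.39146*m^2 + 5.06385*m + 0.166375)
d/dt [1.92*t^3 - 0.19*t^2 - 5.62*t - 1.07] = 5.76*t^2 - 0.38*t - 5.62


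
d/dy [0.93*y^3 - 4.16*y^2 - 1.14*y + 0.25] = 2.79*y^2 - 8.32*y - 1.14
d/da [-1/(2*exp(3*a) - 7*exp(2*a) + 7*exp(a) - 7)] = (6*exp(2*a) - 14*exp(a) + 7)*exp(a)/(2*exp(3*a) - 7*exp(2*a) + 7*exp(a) - 7)^2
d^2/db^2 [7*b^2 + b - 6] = 14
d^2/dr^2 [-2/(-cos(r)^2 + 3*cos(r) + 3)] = 2*(4*sin(r)^4 + 9*sin(r)^2*cos(r) - 23*sin(r)^2 - 5)/(sin(r)^2 + 3*cos(r) + 2)^3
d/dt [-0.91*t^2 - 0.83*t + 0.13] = -1.82*t - 0.83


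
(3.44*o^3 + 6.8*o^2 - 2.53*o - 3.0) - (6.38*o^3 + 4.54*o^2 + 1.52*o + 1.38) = -2.94*o^3 + 2.26*o^2 - 4.05*o - 4.38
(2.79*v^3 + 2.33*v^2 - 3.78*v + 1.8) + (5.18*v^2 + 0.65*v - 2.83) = 2.79*v^3 + 7.51*v^2 - 3.13*v - 1.03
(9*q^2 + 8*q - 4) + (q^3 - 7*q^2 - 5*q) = q^3 + 2*q^2 + 3*q - 4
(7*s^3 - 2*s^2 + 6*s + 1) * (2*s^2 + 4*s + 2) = 14*s^5 + 24*s^4 + 18*s^3 + 22*s^2 + 16*s + 2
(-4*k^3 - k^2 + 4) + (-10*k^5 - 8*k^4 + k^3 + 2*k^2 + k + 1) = -10*k^5 - 8*k^4 - 3*k^3 + k^2 + k + 5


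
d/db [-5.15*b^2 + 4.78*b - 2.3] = 4.78 - 10.3*b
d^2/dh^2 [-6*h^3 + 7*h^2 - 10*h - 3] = 14 - 36*h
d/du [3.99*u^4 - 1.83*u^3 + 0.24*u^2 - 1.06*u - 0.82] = 15.96*u^3 - 5.49*u^2 + 0.48*u - 1.06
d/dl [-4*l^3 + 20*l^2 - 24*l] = -12*l^2 + 40*l - 24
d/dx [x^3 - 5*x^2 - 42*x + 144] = 3*x^2 - 10*x - 42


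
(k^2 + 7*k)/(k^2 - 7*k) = (k + 7)/(k - 7)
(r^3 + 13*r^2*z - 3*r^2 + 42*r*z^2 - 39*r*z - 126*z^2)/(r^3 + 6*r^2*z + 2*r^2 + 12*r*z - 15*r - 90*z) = (r + 7*z)/(r + 5)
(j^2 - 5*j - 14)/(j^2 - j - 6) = (j - 7)/(j - 3)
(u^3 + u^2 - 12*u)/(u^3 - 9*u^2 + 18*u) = (u + 4)/(u - 6)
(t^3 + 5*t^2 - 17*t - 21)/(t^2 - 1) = (t^2 + 4*t - 21)/(t - 1)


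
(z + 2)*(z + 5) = z^2 + 7*z + 10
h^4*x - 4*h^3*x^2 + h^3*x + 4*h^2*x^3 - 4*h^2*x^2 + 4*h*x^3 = h*(h - 2*x)^2*(h*x + x)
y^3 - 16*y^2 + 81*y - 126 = (y - 7)*(y - 6)*(y - 3)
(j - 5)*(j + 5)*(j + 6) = j^3 + 6*j^2 - 25*j - 150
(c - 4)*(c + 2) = c^2 - 2*c - 8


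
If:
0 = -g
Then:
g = 0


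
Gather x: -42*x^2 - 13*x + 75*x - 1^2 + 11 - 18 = -42*x^2 + 62*x - 8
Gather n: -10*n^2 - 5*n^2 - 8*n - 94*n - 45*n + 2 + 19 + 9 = -15*n^2 - 147*n + 30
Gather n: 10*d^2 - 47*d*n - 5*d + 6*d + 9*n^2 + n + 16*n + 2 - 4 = 10*d^2 + d + 9*n^2 + n*(17 - 47*d) - 2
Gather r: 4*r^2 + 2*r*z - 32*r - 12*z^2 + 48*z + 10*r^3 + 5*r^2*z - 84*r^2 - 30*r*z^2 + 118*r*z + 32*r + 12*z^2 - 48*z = 10*r^3 + r^2*(5*z - 80) + r*(-30*z^2 + 120*z)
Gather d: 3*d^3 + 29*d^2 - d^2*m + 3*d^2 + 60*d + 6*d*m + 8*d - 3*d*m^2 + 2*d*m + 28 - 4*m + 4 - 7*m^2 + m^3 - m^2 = 3*d^3 + d^2*(32 - m) + d*(-3*m^2 + 8*m + 68) + m^3 - 8*m^2 - 4*m + 32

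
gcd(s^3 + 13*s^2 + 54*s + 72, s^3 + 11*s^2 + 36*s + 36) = s^2 + 9*s + 18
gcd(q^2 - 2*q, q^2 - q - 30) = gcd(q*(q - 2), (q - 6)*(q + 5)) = 1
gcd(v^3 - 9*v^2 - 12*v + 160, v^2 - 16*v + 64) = v - 8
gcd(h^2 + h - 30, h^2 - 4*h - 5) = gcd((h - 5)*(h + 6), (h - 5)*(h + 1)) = h - 5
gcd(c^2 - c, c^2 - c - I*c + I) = c - 1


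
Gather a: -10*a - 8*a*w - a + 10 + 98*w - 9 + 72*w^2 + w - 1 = a*(-8*w - 11) + 72*w^2 + 99*w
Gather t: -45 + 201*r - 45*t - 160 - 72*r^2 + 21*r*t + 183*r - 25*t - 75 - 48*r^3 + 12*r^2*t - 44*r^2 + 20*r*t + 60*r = -48*r^3 - 116*r^2 + 444*r + t*(12*r^2 + 41*r - 70) - 280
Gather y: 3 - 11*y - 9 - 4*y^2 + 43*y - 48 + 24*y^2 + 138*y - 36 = 20*y^2 + 170*y - 90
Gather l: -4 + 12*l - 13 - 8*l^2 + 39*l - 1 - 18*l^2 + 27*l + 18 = -26*l^2 + 78*l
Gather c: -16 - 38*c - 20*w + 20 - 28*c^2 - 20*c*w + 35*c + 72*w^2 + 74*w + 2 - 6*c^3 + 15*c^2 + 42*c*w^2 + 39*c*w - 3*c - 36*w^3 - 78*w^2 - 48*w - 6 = -6*c^3 - 13*c^2 + c*(42*w^2 + 19*w - 6) - 36*w^3 - 6*w^2 + 6*w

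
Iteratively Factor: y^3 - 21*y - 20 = (y + 4)*(y^2 - 4*y - 5) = (y - 5)*(y + 4)*(y + 1)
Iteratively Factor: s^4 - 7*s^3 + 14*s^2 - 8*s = (s - 2)*(s^3 - 5*s^2 + 4*s) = (s - 2)*(s - 1)*(s^2 - 4*s) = (s - 4)*(s - 2)*(s - 1)*(s)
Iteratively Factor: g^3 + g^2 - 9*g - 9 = (g + 3)*(g^2 - 2*g - 3) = (g + 1)*(g + 3)*(g - 3)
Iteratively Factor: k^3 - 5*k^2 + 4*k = (k - 4)*(k^2 - k) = (k - 4)*(k - 1)*(k)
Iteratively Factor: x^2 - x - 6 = (x - 3)*(x + 2)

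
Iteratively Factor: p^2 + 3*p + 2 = (p + 2)*(p + 1)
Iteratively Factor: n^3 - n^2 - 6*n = (n)*(n^2 - n - 6) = n*(n + 2)*(n - 3)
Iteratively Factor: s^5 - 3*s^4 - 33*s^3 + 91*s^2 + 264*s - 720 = (s - 5)*(s^4 + 2*s^3 - 23*s^2 - 24*s + 144) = (s - 5)*(s + 4)*(s^3 - 2*s^2 - 15*s + 36) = (s - 5)*(s + 4)^2*(s^2 - 6*s + 9) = (s - 5)*(s - 3)*(s + 4)^2*(s - 3)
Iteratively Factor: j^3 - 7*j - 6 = (j + 2)*(j^2 - 2*j - 3) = (j - 3)*(j + 2)*(j + 1)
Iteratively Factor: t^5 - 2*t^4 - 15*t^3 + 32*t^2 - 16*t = (t)*(t^4 - 2*t^3 - 15*t^2 + 32*t - 16) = t*(t - 1)*(t^3 - t^2 - 16*t + 16) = t*(t - 4)*(t - 1)*(t^2 + 3*t - 4) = t*(t - 4)*(t - 1)^2*(t + 4)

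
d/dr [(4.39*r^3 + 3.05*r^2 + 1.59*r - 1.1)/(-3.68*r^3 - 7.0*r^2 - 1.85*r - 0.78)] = (7.105427357601e-15*r^5 - 19.506*r^4 - 4.54059999999998*r^3 - 16.9291*r^2 - 20.158*r - 3.2752)/(13.5424*r^6 + 51.52*r^5 + 62.616*r^4 + 31.6408*r^3 + 14.3425*r^2 + 2.886*r + 0.6084)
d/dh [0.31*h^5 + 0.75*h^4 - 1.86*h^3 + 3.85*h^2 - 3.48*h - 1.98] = 1.55*h^4 + 3.0*h^3 - 5.58*h^2 + 7.7*h - 3.48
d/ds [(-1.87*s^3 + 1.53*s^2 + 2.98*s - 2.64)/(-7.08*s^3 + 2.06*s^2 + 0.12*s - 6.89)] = (-7.105427357601e-15*s^5 + 6.9802*s^4 + 41.748*s^3 - 23.3759*s^2 - 10.2066*s - 20.2154)/(50.1264*s^6 - 29.1696*s^5 + 2.5444*s^4 + 98.0568*s^3 - 28.3724*s^2 - 1.6536*s + 47.4721)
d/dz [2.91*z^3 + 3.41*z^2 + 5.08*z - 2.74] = 8.73*z^2 + 6.82*z + 5.08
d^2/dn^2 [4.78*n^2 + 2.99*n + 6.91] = 9.56000000000000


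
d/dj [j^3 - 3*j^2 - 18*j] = 3*j^2 - 6*j - 18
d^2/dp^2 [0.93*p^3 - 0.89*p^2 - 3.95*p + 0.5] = 5.58*p - 1.78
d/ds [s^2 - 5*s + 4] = 2*s - 5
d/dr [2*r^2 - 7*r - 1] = 4*r - 7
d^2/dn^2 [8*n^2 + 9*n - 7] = 16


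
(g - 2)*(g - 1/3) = g^2 - 7*g/3 + 2/3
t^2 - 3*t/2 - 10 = (t - 4)*(t + 5/2)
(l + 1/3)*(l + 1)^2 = l^3 + 7*l^2/3 + 5*l/3 + 1/3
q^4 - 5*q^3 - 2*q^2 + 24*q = q*(q - 4)*(q - 3)*(q + 2)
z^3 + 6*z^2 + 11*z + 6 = (z + 1)*(z + 2)*(z + 3)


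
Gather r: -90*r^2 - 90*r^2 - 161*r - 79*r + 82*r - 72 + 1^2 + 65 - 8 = -180*r^2 - 158*r - 14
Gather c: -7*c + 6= 6 - 7*c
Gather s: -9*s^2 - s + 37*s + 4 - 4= -9*s^2 + 36*s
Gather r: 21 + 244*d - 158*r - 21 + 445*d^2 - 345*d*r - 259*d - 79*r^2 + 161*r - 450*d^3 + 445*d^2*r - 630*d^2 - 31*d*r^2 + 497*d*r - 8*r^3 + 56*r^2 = -450*d^3 - 185*d^2 - 15*d - 8*r^3 + r^2*(-31*d - 23) + r*(445*d^2 + 152*d + 3)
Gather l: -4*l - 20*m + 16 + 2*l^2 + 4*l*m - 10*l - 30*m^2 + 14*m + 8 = 2*l^2 + l*(4*m - 14) - 30*m^2 - 6*m + 24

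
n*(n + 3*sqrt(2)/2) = n^2 + 3*sqrt(2)*n/2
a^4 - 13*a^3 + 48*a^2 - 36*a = a*(a - 6)^2*(a - 1)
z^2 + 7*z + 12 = (z + 3)*(z + 4)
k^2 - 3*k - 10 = (k - 5)*(k + 2)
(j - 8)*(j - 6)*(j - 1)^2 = j^4 - 16*j^3 + 77*j^2 - 110*j + 48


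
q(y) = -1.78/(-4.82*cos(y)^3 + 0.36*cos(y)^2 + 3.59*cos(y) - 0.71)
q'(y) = -1.78*(-14.46*sin(y)*cos(y)^2 + 0.72*sin(y)*cos(y) + 3.59*sin(y))/(-4.82*cos(y)^3 + 0.36*cos(y)^2 + 3.59*cos(y) - 0.71)^2 = (25.7388*cos(y)^2 - 1.2816*cos(y) - 6.3902)*sin(y)/(4.82*cos(y)^3 - 0.36*cos(y)^2 - 3.59*cos(y) + 0.71)^2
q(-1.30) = -9.68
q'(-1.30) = 139.48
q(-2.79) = -7.90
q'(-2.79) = -118.68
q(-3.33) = -2.62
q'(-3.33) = 7.99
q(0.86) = -3.98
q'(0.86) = 14.16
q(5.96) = 1.63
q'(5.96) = -4.14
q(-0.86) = -3.98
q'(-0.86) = -14.16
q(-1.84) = 1.15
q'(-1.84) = 1.70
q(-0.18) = 1.25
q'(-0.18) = -1.53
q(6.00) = 1.49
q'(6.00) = -3.14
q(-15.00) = 1.59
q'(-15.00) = -4.93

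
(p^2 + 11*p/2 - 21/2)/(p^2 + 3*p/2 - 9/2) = (p + 7)/(p + 3)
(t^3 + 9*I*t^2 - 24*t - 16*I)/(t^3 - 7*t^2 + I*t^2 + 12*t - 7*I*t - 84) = (t^2 + 5*I*t - 4)/(t^2 - t*(7 + 3*I) + 21*I)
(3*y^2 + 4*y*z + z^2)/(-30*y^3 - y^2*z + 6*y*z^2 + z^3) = (-y - z)/(10*y^2 - 3*y*z - z^2)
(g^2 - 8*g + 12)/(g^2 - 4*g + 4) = (g - 6)/(g - 2)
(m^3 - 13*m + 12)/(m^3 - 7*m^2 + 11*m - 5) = (m^2 + m - 12)/(m^2 - 6*m + 5)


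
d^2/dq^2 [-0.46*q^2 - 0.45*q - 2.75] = -0.920000000000000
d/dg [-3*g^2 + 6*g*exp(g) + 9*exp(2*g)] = 6*g*exp(g) - 6*g + 18*exp(2*g) + 6*exp(g)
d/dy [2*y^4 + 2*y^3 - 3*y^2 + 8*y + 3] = 8*y^3 + 6*y^2 - 6*y + 8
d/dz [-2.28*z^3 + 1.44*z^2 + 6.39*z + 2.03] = -6.84*z^2 + 2.88*z + 6.39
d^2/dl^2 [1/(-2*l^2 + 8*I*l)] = (l*(l - 4*I) - 4*(l - 2*I)^2)/(l^3*(l - 4*I)^3)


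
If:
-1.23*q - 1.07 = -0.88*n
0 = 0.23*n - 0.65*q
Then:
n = 2.41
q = 0.85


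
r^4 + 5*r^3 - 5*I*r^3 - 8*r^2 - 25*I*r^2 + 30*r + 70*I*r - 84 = (r - 2)*(r + 7)*(r - 6*I)*(r + I)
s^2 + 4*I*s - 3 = (s + I)*(s + 3*I)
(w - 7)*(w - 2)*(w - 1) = w^3 - 10*w^2 + 23*w - 14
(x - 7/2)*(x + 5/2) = x^2 - x - 35/4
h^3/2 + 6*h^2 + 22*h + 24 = (h/2 + 1)*(h + 4)*(h + 6)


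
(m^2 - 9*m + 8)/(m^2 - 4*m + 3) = (m - 8)/(m - 3)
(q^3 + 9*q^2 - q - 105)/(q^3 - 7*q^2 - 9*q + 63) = (q^2 + 12*q + 35)/(q^2 - 4*q - 21)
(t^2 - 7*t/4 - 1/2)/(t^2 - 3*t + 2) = (t + 1/4)/(t - 1)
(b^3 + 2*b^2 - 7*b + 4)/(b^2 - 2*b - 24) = (b^2 - 2*b + 1)/(b - 6)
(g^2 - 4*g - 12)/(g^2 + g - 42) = (g + 2)/(g + 7)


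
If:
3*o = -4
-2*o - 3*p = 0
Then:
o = -4/3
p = 8/9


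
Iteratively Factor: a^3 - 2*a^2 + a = (a - 1)*(a^2 - a) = (a - 1)^2*(a)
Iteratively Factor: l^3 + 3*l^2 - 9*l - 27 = (l + 3)*(l^2 - 9) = (l - 3)*(l + 3)*(l + 3)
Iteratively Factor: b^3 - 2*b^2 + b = (b - 1)*(b^2 - b) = (b - 1)^2*(b)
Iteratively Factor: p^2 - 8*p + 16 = (p - 4)*(p - 4)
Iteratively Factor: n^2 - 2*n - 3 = (n - 3)*(n + 1)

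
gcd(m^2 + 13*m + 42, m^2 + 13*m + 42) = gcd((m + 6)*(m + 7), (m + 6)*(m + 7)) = m^2 + 13*m + 42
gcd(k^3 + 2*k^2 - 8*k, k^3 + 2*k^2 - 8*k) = k^3 + 2*k^2 - 8*k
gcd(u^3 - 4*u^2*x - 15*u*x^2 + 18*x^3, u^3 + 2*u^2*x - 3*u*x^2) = -u^2 - 2*u*x + 3*x^2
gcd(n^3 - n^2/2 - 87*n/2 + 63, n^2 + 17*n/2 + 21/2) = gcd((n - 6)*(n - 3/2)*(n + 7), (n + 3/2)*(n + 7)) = n + 7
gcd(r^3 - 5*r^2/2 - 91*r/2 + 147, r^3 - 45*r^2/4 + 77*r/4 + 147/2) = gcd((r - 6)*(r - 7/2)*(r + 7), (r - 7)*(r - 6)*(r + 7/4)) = r - 6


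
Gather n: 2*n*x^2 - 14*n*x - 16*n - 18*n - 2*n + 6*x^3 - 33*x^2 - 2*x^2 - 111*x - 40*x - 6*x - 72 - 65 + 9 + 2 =n*(2*x^2 - 14*x - 36) + 6*x^3 - 35*x^2 - 157*x - 126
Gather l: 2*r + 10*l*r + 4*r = 10*l*r + 6*r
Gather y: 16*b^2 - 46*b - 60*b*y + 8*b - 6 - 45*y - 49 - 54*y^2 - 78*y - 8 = 16*b^2 - 38*b - 54*y^2 + y*(-60*b - 123) - 63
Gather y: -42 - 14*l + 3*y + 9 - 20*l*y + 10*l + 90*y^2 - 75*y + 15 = -4*l + 90*y^2 + y*(-20*l - 72) - 18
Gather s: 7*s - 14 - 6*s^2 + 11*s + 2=-6*s^2 + 18*s - 12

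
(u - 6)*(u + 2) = u^2 - 4*u - 12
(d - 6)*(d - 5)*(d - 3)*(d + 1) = d^4 - 13*d^3 + 49*d^2 - 27*d - 90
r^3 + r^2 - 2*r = r*(r - 1)*(r + 2)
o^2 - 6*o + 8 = (o - 4)*(o - 2)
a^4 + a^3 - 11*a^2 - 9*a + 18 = (a - 3)*(a - 1)*(a + 2)*(a + 3)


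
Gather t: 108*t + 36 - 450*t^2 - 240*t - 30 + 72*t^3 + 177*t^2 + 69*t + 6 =72*t^3 - 273*t^2 - 63*t + 12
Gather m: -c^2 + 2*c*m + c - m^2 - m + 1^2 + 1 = -c^2 + c - m^2 + m*(2*c - 1) + 2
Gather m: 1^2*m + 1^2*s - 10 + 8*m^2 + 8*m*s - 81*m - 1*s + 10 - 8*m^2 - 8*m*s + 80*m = 0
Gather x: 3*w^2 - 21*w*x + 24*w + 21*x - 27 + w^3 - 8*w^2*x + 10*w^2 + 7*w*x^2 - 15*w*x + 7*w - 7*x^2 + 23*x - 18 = w^3 + 13*w^2 + 31*w + x^2*(7*w - 7) + x*(-8*w^2 - 36*w + 44) - 45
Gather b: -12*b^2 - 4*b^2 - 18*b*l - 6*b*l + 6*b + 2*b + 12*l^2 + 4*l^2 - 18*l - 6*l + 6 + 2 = -16*b^2 + b*(8 - 24*l) + 16*l^2 - 24*l + 8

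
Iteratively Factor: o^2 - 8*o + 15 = (o - 5)*(o - 3)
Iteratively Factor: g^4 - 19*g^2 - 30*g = (g - 5)*(g^3 + 5*g^2 + 6*g) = (g - 5)*(g + 2)*(g^2 + 3*g) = g*(g - 5)*(g + 2)*(g + 3)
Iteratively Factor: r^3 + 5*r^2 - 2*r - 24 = (r + 3)*(r^2 + 2*r - 8) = (r - 2)*(r + 3)*(r + 4)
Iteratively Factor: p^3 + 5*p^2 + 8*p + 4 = (p + 1)*(p^2 + 4*p + 4) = (p + 1)*(p + 2)*(p + 2)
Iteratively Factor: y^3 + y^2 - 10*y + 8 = (y - 1)*(y^2 + 2*y - 8) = (y - 1)*(y + 4)*(y - 2)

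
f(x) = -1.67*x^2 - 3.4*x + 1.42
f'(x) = -3.34*x - 3.4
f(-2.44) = -0.23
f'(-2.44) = 4.75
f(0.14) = 0.91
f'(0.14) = -3.87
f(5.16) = -60.59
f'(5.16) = -20.63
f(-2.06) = 1.34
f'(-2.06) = 3.48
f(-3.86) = -10.34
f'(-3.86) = 9.49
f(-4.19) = -13.65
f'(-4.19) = 10.59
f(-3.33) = -5.78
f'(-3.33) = 7.72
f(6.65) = -95.04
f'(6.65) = -25.61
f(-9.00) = -103.25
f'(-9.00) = 26.66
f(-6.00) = -38.30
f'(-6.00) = 16.64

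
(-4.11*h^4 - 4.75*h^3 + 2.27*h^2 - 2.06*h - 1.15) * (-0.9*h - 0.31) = 3.699*h^5 + 5.5491*h^4 - 0.5705*h^3 + 1.1503*h^2 + 1.6736*h + 0.3565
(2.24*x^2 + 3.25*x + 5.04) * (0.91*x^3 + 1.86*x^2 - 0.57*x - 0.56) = 2.0384*x^5 + 7.1239*x^4 + 9.3546*x^3 + 6.2675*x^2 - 4.6928*x - 2.8224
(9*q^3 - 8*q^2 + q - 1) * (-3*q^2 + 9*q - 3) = -27*q^5 + 105*q^4 - 102*q^3 + 36*q^2 - 12*q + 3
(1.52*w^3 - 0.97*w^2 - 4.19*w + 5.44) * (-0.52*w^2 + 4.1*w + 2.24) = -0.7904*w^5 + 6.7364*w^4 + 1.6066*w^3 - 22.1806*w^2 + 12.9184*w + 12.1856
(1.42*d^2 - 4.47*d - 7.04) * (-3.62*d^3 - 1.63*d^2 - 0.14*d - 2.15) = -5.1404*d^5 + 13.8668*d^4 + 32.5721*d^3 + 9.048*d^2 + 10.5961*d + 15.136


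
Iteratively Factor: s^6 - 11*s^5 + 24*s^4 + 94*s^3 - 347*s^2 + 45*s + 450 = (s + 1)*(s^5 - 12*s^4 + 36*s^3 + 58*s^2 - 405*s + 450) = (s - 3)*(s + 1)*(s^4 - 9*s^3 + 9*s^2 + 85*s - 150) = (s - 3)*(s - 2)*(s + 1)*(s^3 - 7*s^2 - 5*s + 75) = (s - 5)*(s - 3)*(s - 2)*(s + 1)*(s^2 - 2*s - 15) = (s - 5)^2*(s - 3)*(s - 2)*(s + 1)*(s + 3)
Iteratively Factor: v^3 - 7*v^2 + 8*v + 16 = (v + 1)*(v^2 - 8*v + 16) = (v - 4)*(v + 1)*(v - 4)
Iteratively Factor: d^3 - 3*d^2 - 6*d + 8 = (d - 1)*(d^2 - 2*d - 8) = (d - 1)*(d + 2)*(d - 4)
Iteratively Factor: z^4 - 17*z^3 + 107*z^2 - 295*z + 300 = (z - 4)*(z^3 - 13*z^2 + 55*z - 75) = (z - 5)*(z - 4)*(z^2 - 8*z + 15) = (z - 5)*(z - 4)*(z - 3)*(z - 5)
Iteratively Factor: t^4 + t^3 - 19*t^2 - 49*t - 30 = (t + 1)*(t^3 - 19*t - 30) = (t + 1)*(t + 3)*(t^2 - 3*t - 10) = (t - 5)*(t + 1)*(t + 3)*(t + 2)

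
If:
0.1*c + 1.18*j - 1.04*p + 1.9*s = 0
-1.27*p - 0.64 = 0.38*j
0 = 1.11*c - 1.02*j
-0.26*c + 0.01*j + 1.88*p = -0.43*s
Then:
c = -0.85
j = -0.93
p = -0.23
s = 0.50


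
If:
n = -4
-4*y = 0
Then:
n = -4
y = 0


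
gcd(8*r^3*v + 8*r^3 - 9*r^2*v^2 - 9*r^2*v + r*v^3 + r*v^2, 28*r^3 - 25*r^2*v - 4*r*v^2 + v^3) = r - v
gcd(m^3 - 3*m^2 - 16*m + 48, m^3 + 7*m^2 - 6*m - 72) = m^2 + m - 12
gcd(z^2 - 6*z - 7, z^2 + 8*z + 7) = z + 1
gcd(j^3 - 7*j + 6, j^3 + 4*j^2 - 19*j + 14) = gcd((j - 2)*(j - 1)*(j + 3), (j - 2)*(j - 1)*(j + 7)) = j^2 - 3*j + 2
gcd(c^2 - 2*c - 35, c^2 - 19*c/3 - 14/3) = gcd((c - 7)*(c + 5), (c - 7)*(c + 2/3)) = c - 7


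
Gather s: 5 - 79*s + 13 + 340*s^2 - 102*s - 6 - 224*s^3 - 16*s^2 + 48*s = -224*s^3 + 324*s^2 - 133*s + 12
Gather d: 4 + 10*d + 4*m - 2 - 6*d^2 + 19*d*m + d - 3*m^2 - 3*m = -6*d^2 + d*(19*m + 11) - 3*m^2 + m + 2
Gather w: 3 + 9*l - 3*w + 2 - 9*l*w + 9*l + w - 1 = 18*l + w*(-9*l - 2) + 4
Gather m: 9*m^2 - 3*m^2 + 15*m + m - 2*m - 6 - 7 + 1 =6*m^2 + 14*m - 12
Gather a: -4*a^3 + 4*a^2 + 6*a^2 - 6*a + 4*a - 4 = -4*a^3 + 10*a^2 - 2*a - 4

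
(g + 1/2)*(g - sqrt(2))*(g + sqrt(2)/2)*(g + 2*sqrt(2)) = g^4 + g^3/2 + 3*sqrt(2)*g^3/2 - 3*g^2 + 3*sqrt(2)*g^2/4 - 2*sqrt(2)*g - 3*g/2 - sqrt(2)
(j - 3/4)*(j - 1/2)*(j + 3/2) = j^3 + j^2/4 - 3*j/2 + 9/16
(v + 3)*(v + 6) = v^2 + 9*v + 18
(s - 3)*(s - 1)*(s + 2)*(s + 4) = s^4 + 2*s^3 - 13*s^2 - 14*s + 24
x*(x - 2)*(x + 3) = x^3 + x^2 - 6*x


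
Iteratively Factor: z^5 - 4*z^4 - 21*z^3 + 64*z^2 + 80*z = (z)*(z^4 - 4*z^3 - 21*z^2 + 64*z + 80) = z*(z - 4)*(z^3 - 21*z - 20) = z*(z - 4)*(z + 4)*(z^2 - 4*z - 5) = z*(z - 4)*(z + 1)*(z + 4)*(z - 5)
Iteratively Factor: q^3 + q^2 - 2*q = (q + 2)*(q^2 - q) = (q - 1)*(q + 2)*(q)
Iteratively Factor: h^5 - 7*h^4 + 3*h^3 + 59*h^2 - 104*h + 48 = (h - 1)*(h^4 - 6*h^3 - 3*h^2 + 56*h - 48) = (h - 1)*(h + 3)*(h^3 - 9*h^2 + 24*h - 16) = (h - 1)^2*(h + 3)*(h^2 - 8*h + 16) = (h - 4)*(h - 1)^2*(h + 3)*(h - 4)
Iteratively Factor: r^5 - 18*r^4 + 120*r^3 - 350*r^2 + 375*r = (r - 5)*(r^4 - 13*r^3 + 55*r^2 - 75*r) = r*(r - 5)*(r^3 - 13*r^2 + 55*r - 75) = r*(r - 5)^2*(r^2 - 8*r + 15) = r*(r - 5)^2*(r - 3)*(r - 5)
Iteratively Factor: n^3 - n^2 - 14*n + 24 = (n - 2)*(n^2 + n - 12) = (n - 3)*(n - 2)*(n + 4)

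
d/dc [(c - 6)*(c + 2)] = 2*c - 4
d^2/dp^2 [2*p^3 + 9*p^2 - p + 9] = 12*p + 18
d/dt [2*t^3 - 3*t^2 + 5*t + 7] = 6*t^2 - 6*t + 5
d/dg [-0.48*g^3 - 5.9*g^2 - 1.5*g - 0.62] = -1.44*g^2 - 11.8*g - 1.5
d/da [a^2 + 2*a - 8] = 2*a + 2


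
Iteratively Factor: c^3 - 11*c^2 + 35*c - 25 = (c - 1)*(c^2 - 10*c + 25) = (c - 5)*(c - 1)*(c - 5)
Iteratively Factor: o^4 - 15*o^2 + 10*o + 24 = (o + 4)*(o^3 - 4*o^2 + o + 6) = (o - 2)*(o + 4)*(o^2 - 2*o - 3) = (o - 2)*(o + 1)*(o + 4)*(o - 3)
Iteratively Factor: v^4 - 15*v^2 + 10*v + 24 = (v - 3)*(v^3 + 3*v^2 - 6*v - 8) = (v - 3)*(v - 2)*(v^2 + 5*v + 4) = (v - 3)*(v - 2)*(v + 1)*(v + 4)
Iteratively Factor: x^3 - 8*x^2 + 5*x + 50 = (x - 5)*(x^2 - 3*x - 10) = (x - 5)^2*(x + 2)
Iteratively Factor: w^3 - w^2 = (w)*(w^2 - w) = w*(w - 1)*(w)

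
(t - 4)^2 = t^2 - 8*t + 16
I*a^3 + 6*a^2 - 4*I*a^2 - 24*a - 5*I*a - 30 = (a - 5)*(a - 6*I)*(I*a + I)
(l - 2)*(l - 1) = l^2 - 3*l + 2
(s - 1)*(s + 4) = s^2 + 3*s - 4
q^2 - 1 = (q - 1)*(q + 1)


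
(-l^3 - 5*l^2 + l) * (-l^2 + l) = l^5 + 4*l^4 - 6*l^3 + l^2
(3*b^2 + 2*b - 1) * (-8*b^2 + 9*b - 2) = -24*b^4 + 11*b^3 + 20*b^2 - 13*b + 2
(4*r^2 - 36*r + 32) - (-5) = 4*r^2 - 36*r + 37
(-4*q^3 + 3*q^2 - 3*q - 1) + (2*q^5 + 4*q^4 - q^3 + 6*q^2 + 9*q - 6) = 2*q^5 + 4*q^4 - 5*q^3 + 9*q^2 + 6*q - 7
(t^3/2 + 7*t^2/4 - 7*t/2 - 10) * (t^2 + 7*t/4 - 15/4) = t^5/2 + 21*t^4/8 - 37*t^3/16 - 363*t^2/16 - 35*t/8 + 75/2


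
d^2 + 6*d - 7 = (d - 1)*(d + 7)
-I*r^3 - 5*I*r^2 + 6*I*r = r*(r + 6)*(-I*r + I)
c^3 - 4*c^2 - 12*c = c*(c - 6)*(c + 2)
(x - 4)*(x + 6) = x^2 + 2*x - 24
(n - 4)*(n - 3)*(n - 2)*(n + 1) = n^4 - 8*n^3 + 17*n^2 + 2*n - 24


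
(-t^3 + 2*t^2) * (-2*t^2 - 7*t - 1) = 2*t^5 + 3*t^4 - 13*t^3 - 2*t^2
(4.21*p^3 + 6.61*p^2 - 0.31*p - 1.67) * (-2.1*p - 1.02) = -8.841*p^4 - 18.1752*p^3 - 6.0912*p^2 + 3.8232*p + 1.7034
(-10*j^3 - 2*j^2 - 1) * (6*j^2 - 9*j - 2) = -60*j^5 + 78*j^4 + 38*j^3 - 2*j^2 + 9*j + 2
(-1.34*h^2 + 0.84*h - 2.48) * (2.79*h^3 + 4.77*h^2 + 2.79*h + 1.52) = -3.7386*h^5 - 4.0482*h^4 - 6.651*h^3 - 11.5228*h^2 - 5.6424*h - 3.7696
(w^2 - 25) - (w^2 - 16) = -9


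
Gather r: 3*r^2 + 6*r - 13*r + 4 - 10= 3*r^2 - 7*r - 6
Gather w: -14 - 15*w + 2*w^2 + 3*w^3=3*w^3 + 2*w^2 - 15*w - 14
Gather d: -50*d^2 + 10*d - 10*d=-50*d^2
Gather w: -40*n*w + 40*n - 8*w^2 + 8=-40*n*w + 40*n - 8*w^2 + 8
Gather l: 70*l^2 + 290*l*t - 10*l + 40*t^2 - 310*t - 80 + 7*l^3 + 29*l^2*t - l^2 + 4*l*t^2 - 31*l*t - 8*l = 7*l^3 + l^2*(29*t + 69) + l*(4*t^2 + 259*t - 18) + 40*t^2 - 310*t - 80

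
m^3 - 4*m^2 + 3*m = m*(m - 3)*(m - 1)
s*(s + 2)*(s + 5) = s^3 + 7*s^2 + 10*s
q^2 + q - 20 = (q - 4)*(q + 5)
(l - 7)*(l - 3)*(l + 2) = l^3 - 8*l^2 + l + 42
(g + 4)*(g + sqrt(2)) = g^2 + sqrt(2)*g + 4*g + 4*sqrt(2)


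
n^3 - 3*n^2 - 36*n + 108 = (n - 6)*(n - 3)*(n + 6)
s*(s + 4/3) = s^2 + 4*s/3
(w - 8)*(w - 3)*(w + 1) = w^3 - 10*w^2 + 13*w + 24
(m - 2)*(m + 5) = m^2 + 3*m - 10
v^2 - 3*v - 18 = (v - 6)*(v + 3)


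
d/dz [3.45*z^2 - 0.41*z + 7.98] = 6.9*z - 0.41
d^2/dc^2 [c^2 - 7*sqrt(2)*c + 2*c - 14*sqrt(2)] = 2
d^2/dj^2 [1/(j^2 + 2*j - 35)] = 2*(-j^2 - 2*j + 4*(j + 1)^2 + 35)/(j^2 + 2*j - 35)^3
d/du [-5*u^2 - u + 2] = -10*u - 1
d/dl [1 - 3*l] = -3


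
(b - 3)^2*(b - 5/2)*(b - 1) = b^4 - 19*b^3/2 + 65*b^2/2 - 93*b/2 + 45/2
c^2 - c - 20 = (c - 5)*(c + 4)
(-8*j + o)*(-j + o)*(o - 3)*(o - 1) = 8*j^2*o^2 - 32*j^2*o + 24*j^2 - 9*j*o^3 + 36*j*o^2 - 27*j*o + o^4 - 4*o^3 + 3*o^2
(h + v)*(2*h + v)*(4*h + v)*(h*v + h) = 8*h^4*v + 8*h^4 + 14*h^3*v^2 + 14*h^3*v + 7*h^2*v^3 + 7*h^2*v^2 + h*v^4 + h*v^3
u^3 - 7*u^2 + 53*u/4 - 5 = (u - 4)*(u - 5/2)*(u - 1/2)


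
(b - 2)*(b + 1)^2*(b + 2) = b^4 + 2*b^3 - 3*b^2 - 8*b - 4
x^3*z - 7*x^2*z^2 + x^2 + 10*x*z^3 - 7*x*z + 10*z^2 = (x - 5*z)*(x - 2*z)*(x*z + 1)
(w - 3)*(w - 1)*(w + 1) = w^3 - 3*w^2 - w + 3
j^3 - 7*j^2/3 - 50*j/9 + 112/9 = (j - 8/3)*(j - 2)*(j + 7/3)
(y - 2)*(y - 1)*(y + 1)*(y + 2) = y^4 - 5*y^2 + 4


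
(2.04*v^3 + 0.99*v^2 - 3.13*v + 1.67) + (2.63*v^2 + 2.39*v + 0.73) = 2.04*v^3 + 3.62*v^2 - 0.74*v + 2.4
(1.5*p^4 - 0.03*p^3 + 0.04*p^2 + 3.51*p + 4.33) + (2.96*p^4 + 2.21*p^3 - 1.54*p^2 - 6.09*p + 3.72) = 4.46*p^4 + 2.18*p^3 - 1.5*p^2 - 2.58*p + 8.05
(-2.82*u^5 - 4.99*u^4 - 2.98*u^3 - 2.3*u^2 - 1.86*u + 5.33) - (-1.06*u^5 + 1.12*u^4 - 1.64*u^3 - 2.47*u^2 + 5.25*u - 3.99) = -1.76*u^5 - 6.11*u^4 - 1.34*u^3 + 0.17*u^2 - 7.11*u + 9.32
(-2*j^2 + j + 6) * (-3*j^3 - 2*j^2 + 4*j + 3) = 6*j^5 + j^4 - 28*j^3 - 14*j^2 + 27*j + 18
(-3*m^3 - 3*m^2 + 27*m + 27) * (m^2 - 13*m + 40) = -3*m^5 + 36*m^4 - 54*m^3 - 444*m^2 + 729*m + 1080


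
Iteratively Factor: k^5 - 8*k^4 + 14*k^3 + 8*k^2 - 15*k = (k - 5)*(k^4 - 3*k^3 - k^2 + 3*k) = k*(k - 5)*(k^3 - 3*k^2 - k + 3) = k*(k - 5)*(k - 1)*(k^2 - 2*k - 3) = k*(k - 5)*(k - 3)*(k - 1)*(k + 1)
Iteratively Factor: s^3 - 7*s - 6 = (s + 1)*(s^2 - s - 6) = (s - 3)*(s + 1)*(s + 2)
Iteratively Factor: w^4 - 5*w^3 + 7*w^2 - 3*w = (w - 3)*(w^3 - 2*w^2 + w) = (w - 3)*(w - 1)*(w^2 - w) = (w - 3)*(w - 1)^2*(w)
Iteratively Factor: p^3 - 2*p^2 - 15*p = (p)*(p^2 - 2*p - 15) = p*(p + 3)*(p - 5)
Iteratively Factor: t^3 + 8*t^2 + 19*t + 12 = (t + 1)*(t^2 + 7*t + 12) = (t + 1)*(t + 3)*(t + 4)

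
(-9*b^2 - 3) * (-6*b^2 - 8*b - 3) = 54*b^4 + 72*b^3 + 45*b^2 + 24*b + 9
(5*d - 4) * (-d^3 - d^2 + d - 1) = -5*d^4 - d^3 + 9*d^2 - 9*d + 4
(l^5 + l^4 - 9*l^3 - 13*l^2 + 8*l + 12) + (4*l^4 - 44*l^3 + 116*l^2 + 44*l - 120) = l^5 + 5*l^4 - 53*l^3 + 103*l^2 + 52*l - 108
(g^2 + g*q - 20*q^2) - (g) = g^2 + g*q - g - 20*q^2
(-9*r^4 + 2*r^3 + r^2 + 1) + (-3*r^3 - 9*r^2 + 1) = -9*r^4 - r^3 - 8*r^2 + 2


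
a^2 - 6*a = a*(a - 6)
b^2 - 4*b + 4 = (b - 2)^2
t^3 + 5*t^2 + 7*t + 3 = (t + 1)^2*(t + 3)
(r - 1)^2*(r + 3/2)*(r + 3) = r^4 + 5*r^3/2 - 7*r^2/2 - 9*r/2 + 9/2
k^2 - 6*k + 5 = (k - 5)*(k - 1)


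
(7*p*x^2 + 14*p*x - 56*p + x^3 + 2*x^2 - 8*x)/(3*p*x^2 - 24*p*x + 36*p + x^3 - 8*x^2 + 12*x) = (7*p*x + 28*p + x^2 + 4*x)/(3*p*x - 18*p + x^2 - 6*x)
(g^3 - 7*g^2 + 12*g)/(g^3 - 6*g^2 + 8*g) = (g - 3)/(g - 2)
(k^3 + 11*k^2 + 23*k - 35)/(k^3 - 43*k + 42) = (k + 5)/(k - 6)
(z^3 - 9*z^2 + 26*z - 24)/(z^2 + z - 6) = (z^2 - 7*z + 12)/(z + 3)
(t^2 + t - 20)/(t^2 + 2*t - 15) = (t - 4)/(t - 3)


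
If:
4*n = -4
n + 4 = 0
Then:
No Solution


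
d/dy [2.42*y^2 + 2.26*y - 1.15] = 4.84*y + 2.26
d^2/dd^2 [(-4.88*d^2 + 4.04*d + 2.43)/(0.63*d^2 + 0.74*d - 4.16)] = (7.757064*d^3 - 70.950222*d^2 + 70.325388*d - 128.63076)/(0.250047*d^6 + 0.881118*d^5 - 3.918348*d^4 - 11.231128*d^3 + 25.873536*d^2 + 38.418432*d - 71.991296)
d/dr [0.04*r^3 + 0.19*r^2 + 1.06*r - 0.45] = 0.12*r^2 + 0.38*r + 1.06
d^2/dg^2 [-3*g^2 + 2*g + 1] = -6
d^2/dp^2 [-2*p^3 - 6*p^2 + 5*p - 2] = -12*p - 12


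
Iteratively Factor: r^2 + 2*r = (r)*(r + 2)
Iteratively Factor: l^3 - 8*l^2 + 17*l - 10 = (l - 5)*(l^2 - 3*l + 2) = (l - 5)*(l - 1)*(l - 2)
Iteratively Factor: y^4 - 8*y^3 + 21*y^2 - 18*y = (y - 2)*(y^3 - 6*y^2 + 9*y) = (y - 3)*(y - 2)*(y^2 - 3*y) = (y - 3)^2*(y - 2)*(y)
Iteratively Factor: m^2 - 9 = (m + 3)*(m - 3)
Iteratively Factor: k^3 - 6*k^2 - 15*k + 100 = (k - 5)*(k^2 - k - 20) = (k - 5)^2*(k + 4)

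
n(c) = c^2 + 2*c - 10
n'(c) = 2*c + 2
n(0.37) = -9.12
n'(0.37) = 2.74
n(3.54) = 9.61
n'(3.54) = 9.08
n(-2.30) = -9.31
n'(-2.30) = -2.60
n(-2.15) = -9.68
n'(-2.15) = -2.30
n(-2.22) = -9.51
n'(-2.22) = -2.44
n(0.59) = -8.47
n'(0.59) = 3.18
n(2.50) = 1.25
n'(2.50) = 7.00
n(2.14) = -1.14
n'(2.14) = 6.28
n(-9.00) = 53.00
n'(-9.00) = -16.00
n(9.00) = 89.00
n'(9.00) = 20.00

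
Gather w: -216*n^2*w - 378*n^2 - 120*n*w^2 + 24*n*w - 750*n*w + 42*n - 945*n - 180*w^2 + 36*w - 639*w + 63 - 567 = -378*n^2 - 903*n + w^2*(-120*n - 180) + w*(-216*n^2 - 726*n - 603) - 504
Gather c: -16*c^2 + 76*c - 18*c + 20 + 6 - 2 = -16*c^2 + 58*c + 24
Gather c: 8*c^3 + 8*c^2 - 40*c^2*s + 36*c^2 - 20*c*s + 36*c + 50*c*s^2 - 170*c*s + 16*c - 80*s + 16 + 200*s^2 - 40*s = 8*c^3 + c^2*(44 - 40*s) + c*(50*s^2 - 190*s + 52) + 200*s^2 - 120*s + 16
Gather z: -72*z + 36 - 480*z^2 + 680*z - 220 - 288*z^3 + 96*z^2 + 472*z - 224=-288*z^3 - 384*z^2 + 1080*z - 408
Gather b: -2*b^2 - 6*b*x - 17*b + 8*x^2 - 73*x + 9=-2*b^2 + b*(-6*x - 17) + 8*x^2 - 73*x + 9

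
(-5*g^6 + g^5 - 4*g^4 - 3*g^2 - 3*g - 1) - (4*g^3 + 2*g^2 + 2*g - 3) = -5*g^6 + g^5 - 4*g^4 - 4*g^3 - 5*g^2 - 5*g + 2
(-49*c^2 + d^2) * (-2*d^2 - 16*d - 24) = 98*c^2*d^2 + 784*c^2*d + 1176*c^2 - 2*d^4 - 16*d^3 - 24*d^2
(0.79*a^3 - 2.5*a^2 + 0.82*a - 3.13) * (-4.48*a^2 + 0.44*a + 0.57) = -3.5392*a^5 + 11.5476*a^4 - 4.3233*a^3 + 12.9582*a^2 - 0.9098*a - 1.7841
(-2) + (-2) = -4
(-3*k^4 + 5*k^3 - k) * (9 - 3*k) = 9*k^5 - 42*k^4 + 45*k^3 + 3*k^2 - 9*k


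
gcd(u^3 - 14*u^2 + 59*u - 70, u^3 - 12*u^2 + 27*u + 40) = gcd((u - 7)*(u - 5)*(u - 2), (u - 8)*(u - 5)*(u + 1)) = u - 5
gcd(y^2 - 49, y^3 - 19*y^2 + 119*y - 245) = y - 7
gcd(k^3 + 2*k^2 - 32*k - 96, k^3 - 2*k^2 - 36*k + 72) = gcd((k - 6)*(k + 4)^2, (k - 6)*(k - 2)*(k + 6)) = k - 6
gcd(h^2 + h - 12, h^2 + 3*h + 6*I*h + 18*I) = 1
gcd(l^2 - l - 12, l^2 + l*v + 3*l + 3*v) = l + 3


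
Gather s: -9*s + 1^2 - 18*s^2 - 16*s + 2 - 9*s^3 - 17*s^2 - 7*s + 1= -9*s^3 - 35*s^2 - 32*s + 4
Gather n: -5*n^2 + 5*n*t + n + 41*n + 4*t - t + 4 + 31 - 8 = -5*n^2 + n*(5*t + 42) + 3*t + 27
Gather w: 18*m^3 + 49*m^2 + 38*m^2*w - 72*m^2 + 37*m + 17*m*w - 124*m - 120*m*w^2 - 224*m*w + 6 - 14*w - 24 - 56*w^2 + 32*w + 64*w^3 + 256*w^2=18*m^3 - 23*m^2 - 87*m + 64*w^3 + w^2*(200 - 120*m) + w*(38*m^2 - 207*m + 18) - 18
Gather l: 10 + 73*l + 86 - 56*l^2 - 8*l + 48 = -56*l^2 + 65*l + 144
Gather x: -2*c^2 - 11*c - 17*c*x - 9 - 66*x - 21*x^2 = -2*c^2 - 11*c - 21*x^2 + x*(-17*c - 66) - 9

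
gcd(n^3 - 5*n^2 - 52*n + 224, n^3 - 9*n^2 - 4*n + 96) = n^2 - 12*n + 32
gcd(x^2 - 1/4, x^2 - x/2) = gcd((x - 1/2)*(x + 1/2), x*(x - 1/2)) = x - 1/2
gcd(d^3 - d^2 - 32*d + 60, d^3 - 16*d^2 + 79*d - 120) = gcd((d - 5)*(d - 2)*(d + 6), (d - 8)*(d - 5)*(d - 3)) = d - 5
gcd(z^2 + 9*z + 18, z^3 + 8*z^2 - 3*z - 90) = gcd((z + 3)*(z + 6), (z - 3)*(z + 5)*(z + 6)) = z + 6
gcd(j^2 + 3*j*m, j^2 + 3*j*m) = j^2 + 3*j*m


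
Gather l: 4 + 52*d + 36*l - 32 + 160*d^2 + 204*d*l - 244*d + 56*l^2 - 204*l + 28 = 160*d^2 - 192*d + 56*l^2 + l*(204*d - 168)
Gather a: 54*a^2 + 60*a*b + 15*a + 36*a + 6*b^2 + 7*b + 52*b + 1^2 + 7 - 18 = 54*a^2 + a*(60*b + 51) + 6*b^2 + 59*b - 10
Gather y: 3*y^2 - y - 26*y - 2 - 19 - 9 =3*y^2 - 27*y - 30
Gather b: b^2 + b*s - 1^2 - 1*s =b^2 + b*s - s - 1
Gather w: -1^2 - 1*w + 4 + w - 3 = 0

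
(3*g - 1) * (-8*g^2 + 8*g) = -24*g^3 + 32*g^2 - 8*g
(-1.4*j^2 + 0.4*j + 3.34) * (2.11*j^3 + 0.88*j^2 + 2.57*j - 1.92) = -2.954*j^5 - 0.388*j^4 + 3.8014*j^3 + 6.6552*j^2 + 7.8158*j - 6.4128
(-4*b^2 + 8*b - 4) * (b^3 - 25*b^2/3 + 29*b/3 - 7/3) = -4*b^5 + 124*b^4/3 - 328*b^3/3 + 120*b^2 - 172*b/3 + 28/3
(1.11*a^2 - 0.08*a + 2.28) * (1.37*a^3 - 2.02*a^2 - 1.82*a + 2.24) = 1.5207*a^5 - 2.3518*a^4 + 1.265*a^3 - 1.9736*a^2 - 4.3288*a + 5.1072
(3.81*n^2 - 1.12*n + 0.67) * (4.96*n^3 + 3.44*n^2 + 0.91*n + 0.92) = 18.8976*n^5 + 7.5512*n^4 + 2.9375*n^3 + 4.7908*n^2 - 0.4207*n + 0.6164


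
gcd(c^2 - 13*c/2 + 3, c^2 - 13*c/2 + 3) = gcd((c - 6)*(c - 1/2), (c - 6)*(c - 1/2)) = c^2 - 13*c/2 + 3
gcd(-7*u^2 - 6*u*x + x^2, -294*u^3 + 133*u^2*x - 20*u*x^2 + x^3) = -7*u + x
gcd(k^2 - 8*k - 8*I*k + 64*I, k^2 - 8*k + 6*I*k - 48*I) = k - 8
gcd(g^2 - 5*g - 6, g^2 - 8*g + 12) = g - 6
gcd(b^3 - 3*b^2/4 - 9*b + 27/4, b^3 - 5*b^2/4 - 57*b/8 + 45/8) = b^2 - 15*b/4 + 9/4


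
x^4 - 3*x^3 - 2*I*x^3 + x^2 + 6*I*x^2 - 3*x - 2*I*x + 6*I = (x - 3)*(x - 2*I)*(x - I)*(x + I)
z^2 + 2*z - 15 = (z - 3)*(z + 5)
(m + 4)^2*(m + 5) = m^3 + 13*m^2 + 56*m + 80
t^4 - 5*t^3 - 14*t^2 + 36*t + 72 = (t - 6)*(t - 3)*(t + 2)^2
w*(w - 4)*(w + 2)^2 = w^4 - 12*w^2 - 16*w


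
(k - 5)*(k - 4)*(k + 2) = k^3 - 7*k^2 + 2*k + 40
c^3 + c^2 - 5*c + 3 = (c - 1)^2*(c + 3)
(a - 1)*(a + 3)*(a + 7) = a^3 + 9*a^2 + 11*a - 21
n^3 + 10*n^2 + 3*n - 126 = (n - 3)*(n + 6)*(n + 7)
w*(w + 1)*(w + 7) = w^3 + 8*w^2 + 7*w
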